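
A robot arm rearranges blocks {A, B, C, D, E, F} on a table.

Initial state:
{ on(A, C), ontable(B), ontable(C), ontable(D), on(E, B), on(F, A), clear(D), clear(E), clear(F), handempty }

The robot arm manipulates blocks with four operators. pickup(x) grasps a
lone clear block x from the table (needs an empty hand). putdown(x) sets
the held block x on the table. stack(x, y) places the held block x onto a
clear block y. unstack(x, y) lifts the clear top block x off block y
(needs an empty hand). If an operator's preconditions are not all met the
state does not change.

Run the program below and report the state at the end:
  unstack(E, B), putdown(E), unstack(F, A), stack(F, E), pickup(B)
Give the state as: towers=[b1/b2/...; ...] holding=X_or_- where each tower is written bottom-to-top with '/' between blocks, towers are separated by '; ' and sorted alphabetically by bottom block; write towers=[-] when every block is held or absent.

towers=[C/A; D; E/F] holding=B

step 1 (unstack(E, B)): towers=[B; C/A/F; D] holding=E
step 2 (putdown(E)): towers=[B; C/A/F; D; E] holding=-
step 3 (unstack(F, A)): towers=[B; C/A; D; E] holding=F
step 4 (stack(F, E)): towers=[B; C/A; D; E/F] holding=-
step 5 (pickup(B)): towers=[C/A; D; E/F] holding=B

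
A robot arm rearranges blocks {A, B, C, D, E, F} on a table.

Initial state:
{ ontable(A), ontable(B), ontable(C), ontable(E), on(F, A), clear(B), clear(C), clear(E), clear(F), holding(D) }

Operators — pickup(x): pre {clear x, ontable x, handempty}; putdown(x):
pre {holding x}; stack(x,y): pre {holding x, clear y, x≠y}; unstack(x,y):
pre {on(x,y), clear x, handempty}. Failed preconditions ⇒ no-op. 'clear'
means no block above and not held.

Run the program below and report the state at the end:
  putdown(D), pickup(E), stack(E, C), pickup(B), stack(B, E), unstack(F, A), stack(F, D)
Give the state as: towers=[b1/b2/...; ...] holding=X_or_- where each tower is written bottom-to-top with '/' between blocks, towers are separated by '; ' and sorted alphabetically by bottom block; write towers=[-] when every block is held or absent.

towers=[A; C/E/B; D/F] holding=-

step 1 (putdown(D)): towers=[A/F; B; C; D; E] holding=-
step 2 (pickup(E)): towers=[A/F; B; C; D] holding=E
step 3 (stack(E, C)): towers=[A/F; B; C/E; D] holding=-
step 4 (pickup(B)): towers=[A/F; C/E; D] holding=B
step 5 (stack(B, E)): towers=[A/F; C/E/B; D] holding=-
step 6 (unstack(F, A)): towers=[A; C/E/B; D] holding=F
step 7 (stack(F, D)): towers=[A; C/E/B; D/F] holding=-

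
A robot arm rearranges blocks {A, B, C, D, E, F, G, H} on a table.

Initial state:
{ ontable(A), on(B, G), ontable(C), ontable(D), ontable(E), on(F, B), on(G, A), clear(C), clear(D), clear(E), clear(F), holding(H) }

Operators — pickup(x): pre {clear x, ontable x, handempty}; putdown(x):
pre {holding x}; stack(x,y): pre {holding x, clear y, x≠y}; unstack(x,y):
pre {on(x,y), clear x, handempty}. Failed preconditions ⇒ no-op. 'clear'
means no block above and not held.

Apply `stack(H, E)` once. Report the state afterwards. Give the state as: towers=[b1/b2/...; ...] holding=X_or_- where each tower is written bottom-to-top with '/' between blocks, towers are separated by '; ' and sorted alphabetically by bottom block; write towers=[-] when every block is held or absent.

before: towers=[A/G/B/F; C; D; E] holding=H
pre[stack(H, E)]: holding(H) ok, clear(E) ok, H≠E ok
all met → apply stack(H, E)
after:  towers=[A/G/B/F; C; D; E/H] holding=-

towers=[A/G/B/F; C; D; E/H] holding=-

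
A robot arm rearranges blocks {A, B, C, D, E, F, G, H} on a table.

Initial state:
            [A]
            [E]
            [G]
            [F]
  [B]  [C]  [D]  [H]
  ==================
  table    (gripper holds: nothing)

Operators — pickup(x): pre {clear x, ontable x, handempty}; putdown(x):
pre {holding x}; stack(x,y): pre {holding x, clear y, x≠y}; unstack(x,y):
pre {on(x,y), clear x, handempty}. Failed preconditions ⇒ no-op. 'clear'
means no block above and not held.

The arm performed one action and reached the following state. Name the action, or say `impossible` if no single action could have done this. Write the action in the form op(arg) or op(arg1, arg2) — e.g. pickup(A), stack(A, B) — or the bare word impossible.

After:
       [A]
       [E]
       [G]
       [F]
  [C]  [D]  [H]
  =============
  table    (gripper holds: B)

target: towers=[C; D/F/G/E/A; H] holding=B
     unstack(A, E) → towers=[B; C; D/F/G/E; H] holding=A
         pickup(H) → towers=[B; C; D/F/G/E/A] holding=H
         pickup(B) → towers=[C; D/F/G/E/A; H] holding=B  ← match
         pickup(C) → towers=[B; D/F/G/E/A; H] holding=C

pickup(B)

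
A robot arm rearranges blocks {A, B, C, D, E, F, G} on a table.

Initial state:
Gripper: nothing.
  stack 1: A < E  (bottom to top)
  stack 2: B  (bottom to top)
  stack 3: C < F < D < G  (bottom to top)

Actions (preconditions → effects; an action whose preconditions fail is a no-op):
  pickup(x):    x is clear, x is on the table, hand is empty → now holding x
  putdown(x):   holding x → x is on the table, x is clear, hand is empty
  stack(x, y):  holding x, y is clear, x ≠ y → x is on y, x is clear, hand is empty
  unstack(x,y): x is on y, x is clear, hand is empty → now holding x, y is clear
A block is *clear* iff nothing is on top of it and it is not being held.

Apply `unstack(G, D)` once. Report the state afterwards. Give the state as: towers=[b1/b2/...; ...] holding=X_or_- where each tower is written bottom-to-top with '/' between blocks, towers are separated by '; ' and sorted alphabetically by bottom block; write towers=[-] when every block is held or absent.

before: towers=[A/E; B; C/F/D/G] holding=-
pre[unstack(G, D)]: on(G,D) ok, clear(G) ok, handempty ok
all met → apply unstack(G, D)
after:  towers=[A/E; B; C/F/D] holding=G

towers=[A/E; B; C/F/D] holding=G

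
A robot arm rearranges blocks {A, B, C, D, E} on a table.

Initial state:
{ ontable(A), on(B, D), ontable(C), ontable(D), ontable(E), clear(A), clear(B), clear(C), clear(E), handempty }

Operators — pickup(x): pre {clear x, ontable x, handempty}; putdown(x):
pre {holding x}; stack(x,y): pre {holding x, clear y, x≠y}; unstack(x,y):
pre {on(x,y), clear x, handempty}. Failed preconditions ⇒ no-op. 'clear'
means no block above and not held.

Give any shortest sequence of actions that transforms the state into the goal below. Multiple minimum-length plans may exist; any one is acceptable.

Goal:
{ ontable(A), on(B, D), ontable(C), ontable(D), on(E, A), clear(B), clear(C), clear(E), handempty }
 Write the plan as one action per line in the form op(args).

step 1 (pickup(E)): towers=[A; C; D/B] holding=E
step 2 (stack(E, A)): towers=[A/E; C; D/B] holding=-
goal check: towers=[A/E; C; D/B] holding=- — reached (length 2, optimal by BFS)

pickup(E)
stack(E, A)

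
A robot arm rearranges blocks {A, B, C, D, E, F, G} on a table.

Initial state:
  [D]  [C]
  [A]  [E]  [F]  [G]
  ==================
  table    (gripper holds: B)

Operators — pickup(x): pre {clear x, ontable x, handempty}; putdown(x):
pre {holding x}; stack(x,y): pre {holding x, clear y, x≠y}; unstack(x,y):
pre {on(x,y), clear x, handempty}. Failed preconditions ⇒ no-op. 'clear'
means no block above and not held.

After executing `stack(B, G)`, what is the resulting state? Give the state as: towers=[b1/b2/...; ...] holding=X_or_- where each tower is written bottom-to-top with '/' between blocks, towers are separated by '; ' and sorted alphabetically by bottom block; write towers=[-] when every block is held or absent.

before: towers=[A/D; E/C; F; G] holding=B
pre[stack(B, G)]: holding(B) ok, clear(G) ok, B≠G ok
all met → apply stack(B, G)
after:  towers=[A/D; E/C; F; G/B] holding=-

towers=[A/D; E/C; F; G/B] holding=-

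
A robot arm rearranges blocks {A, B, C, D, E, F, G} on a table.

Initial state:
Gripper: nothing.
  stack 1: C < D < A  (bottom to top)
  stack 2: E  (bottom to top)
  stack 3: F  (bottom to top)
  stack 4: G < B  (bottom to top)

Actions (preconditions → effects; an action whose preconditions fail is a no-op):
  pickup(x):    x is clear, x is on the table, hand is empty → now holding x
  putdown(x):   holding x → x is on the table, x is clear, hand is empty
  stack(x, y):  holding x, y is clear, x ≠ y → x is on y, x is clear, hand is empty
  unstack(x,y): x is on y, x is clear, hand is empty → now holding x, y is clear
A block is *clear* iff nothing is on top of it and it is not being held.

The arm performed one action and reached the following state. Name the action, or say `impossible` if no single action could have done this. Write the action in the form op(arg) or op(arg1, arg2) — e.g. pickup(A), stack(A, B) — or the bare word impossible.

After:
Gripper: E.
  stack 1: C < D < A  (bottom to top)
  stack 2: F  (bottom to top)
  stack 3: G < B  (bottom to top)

target: towers=[C/D/A; F; G/B] holding=E
     unstack(B, G) → towers=[C/D/A; E; F; G] holding=B
         pickup(F) → towers=[C/D/A; E; G/B] holding=F
     unstack(A, D) → towers=[C/D; E; F; G/B] holding=A
         pickup(E) → towers=[C/D/A; F; G/B] holding=E  ← match

pickup(E)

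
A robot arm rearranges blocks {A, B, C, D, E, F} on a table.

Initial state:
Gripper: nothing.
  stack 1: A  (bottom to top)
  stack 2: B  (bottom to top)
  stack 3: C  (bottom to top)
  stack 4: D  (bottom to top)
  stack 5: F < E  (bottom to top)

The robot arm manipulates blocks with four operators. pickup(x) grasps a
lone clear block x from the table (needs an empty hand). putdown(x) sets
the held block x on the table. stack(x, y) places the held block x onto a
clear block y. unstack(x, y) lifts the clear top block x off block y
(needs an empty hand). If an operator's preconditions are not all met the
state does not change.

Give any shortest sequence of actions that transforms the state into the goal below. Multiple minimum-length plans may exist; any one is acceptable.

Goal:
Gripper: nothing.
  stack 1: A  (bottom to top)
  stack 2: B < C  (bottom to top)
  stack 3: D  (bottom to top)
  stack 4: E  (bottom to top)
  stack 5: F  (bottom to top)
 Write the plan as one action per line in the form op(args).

unstack(E, F)
putdown(E)
pickup(C)
stack(C, B)

step 1 (unstack(E, F)): towers=[A; B; C; D; F] holding=E
step 2 (putdown(E)): towers=[A; B; C; D; E; F] holding=-
step 3 (pickup(C)): towers=[A; B; D; E; F] holding=C
step 4 (stack(C, B)): towers=[A; B/C; D; E; F] holding=-
goal check: towers=[A; B/C; D; E; F] holding=- — reached (length 4, optimal by BFS)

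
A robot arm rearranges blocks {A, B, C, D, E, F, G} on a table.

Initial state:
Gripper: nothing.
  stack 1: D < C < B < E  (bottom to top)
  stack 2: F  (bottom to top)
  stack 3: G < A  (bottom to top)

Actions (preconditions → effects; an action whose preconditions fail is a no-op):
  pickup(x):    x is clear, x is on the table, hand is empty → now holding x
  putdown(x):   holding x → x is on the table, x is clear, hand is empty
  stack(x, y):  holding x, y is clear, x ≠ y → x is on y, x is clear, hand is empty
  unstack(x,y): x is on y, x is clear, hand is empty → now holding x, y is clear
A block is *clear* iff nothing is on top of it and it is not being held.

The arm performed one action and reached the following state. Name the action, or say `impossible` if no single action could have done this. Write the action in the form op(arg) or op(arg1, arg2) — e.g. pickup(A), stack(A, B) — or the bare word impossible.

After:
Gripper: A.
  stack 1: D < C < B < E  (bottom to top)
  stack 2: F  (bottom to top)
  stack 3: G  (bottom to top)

unstack(A, G)

target: towers=[D/C/B/E; F; G] holding=A
         pickup(F) → towers=[D/C/B/E; G/A] holding=F
     unstack(A, G) → towers=[D/C/B/E; F; G] holding=A  ← match
     unstack(E, B) → towers=[D/C/B; F; G/A] holding=E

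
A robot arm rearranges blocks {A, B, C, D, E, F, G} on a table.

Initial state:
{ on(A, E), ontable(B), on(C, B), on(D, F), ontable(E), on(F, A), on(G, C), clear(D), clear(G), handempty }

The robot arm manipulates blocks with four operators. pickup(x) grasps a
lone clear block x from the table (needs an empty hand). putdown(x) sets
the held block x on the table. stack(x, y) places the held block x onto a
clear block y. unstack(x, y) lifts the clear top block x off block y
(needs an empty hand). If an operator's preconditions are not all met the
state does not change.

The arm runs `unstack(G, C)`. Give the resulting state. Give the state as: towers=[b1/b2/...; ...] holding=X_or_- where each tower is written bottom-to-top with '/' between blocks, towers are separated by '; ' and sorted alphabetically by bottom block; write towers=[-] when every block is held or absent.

before: towers=[B/C/G; E/A/F/D] holding=-
pre[unstack(G, C)]: on(G,C) ok, clear(G) ok, handempty ok
all met → apply unstack(G, C)
after:  towers=[B/C; E/A/F/D] holding=G

towers=[B/C; E/A/F/D] holding=G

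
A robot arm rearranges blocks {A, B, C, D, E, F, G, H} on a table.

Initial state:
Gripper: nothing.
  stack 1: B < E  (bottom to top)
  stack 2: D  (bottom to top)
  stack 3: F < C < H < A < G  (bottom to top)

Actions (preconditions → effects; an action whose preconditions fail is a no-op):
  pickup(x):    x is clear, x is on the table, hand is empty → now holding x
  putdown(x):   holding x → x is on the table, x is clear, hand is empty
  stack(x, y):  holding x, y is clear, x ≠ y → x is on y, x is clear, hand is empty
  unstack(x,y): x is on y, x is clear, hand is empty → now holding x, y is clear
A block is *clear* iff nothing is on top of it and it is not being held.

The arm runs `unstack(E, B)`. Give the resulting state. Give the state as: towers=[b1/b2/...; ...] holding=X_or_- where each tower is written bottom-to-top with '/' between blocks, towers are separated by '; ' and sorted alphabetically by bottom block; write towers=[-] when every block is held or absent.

towers=[B; D; F/C/H/A/G] holding=E

before: towers=[B/E; D; F/C/H/A/G] holding=-
pre[unstack(E, B)]: on(E,B) ok, clear(E) ok, handempty ok
all met → apply unstack(E, B)
after:  towers=[B; D; F/C/H/A/G] holding=E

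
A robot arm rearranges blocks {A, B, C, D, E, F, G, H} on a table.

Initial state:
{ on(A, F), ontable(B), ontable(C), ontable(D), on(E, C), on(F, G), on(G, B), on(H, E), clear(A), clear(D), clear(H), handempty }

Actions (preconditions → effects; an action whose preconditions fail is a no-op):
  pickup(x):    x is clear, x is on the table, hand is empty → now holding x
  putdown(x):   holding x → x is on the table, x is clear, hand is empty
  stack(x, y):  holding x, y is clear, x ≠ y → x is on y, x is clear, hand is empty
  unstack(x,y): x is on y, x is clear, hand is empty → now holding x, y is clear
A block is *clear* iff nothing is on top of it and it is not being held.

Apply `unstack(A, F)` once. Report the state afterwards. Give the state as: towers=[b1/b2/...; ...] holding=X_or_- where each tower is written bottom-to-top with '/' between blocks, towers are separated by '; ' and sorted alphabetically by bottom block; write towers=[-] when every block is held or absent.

before: towers=[B/G/F/A; C/E/H; D] holding=-
pre[unstack(A, F)]: on(A,F) yes, clear(A) yes, handempty yes
all met → apply unstack(A, F)
after:  towers=[B/G/F; C/E/H; D] holding=A

towers=[B/G/F; C/E/H; D] holding=A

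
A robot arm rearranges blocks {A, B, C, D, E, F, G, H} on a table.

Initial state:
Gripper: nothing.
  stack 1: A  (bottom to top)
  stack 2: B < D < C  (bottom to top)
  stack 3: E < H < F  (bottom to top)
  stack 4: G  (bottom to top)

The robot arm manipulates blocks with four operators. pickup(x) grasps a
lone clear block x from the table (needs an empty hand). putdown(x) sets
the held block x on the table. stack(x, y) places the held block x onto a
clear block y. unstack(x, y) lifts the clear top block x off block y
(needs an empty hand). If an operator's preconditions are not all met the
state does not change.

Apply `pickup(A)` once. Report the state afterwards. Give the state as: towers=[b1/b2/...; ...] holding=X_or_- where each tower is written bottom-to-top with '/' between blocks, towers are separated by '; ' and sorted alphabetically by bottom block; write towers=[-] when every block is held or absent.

before: towers=[A; B/D/C; E/H/F; G] holding=-
pre[pickup(A)]: clear(A) yes, ontable(A) yes, handempty yes
all met → apply pickup(A)
after:  towers=[B/D/C; E/H/F; G] holding=A

towers=[B/D/C; E/H/F; G] holding=A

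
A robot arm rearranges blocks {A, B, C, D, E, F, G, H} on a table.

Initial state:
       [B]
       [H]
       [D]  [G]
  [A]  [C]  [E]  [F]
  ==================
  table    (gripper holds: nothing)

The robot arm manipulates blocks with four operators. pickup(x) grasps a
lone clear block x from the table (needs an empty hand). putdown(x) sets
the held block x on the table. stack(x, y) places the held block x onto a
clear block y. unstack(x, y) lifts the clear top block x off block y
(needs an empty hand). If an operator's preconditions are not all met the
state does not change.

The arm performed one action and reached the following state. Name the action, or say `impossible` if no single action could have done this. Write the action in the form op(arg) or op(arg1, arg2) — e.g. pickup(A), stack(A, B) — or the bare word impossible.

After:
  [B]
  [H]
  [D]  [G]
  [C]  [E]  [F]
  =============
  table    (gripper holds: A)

pickup(A)

target: towers=[C/D/H/B; E/G; F] holding=A
     unstack(G, E) → towers=[A; C/D/H/B; E; F] holding=G
         pickup(A) → towers=[C/D/H/B; E/G; F] holding=A  ← match
     unstack(B, H) → towers=[A; C/D/H; E/G; F] holding=B
         pickup(F) → towers=[A; C/D/H/B; E/G] holding=F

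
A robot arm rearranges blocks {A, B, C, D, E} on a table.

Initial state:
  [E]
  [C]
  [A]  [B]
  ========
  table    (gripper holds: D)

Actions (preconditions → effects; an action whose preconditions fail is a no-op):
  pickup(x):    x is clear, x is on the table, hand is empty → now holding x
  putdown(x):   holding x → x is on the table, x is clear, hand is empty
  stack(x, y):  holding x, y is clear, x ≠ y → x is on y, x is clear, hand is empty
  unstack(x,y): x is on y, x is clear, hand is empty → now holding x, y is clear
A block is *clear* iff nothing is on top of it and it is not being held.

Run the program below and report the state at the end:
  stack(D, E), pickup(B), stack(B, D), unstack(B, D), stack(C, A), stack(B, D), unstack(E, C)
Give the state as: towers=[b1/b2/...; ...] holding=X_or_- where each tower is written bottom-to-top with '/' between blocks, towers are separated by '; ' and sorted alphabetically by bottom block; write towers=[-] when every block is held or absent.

step 1 (stack(D, E)): towers=[A/C/E/D; B] holding=-
step 2 (pickup(B)): towers=[A/C/E/D] holding=B
step 3 (stack(B, D)): towers=[A/C/E/D/B] holding=-
step 4 (unstack(B, D)): towers=[A/C/E/D] holding=B
step 5 (stack(C, A)) [no-op]: towers=[A/C/E/D] holding=B
step 6 (stack(B, D)): towers=[A/C/E/D/B] holding=-
step 7 (unstack(E, C)) [no-op]: towers=[A/C/E/D/B] holding=-

towers=[A/C/E/D/B] holding=-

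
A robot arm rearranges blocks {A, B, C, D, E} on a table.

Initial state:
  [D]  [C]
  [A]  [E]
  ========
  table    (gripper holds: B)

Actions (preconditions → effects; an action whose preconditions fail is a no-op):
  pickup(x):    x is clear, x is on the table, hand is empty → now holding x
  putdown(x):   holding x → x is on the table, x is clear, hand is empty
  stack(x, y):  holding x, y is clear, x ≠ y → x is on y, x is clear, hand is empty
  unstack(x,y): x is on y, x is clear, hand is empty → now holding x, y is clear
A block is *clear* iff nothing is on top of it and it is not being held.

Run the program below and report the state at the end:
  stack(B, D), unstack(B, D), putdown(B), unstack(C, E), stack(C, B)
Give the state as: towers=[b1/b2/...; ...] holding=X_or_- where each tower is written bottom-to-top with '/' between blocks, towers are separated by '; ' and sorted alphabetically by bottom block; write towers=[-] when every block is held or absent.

towers=[A/D; B/C; E] holding=-

step 1 (stack(B, D)): towers=[A/D/B; E/C] holding=-
step 2 (unstack(B, D)): towers=[A/D; E/C] holding=B
step 3 (putdown(B)): towers=[A/D; B; E/C] holding=-
step 4 (unstack(C, E)): towers=[A/D; B; E] holding=C
step 5 (stack(C, B)): towers=[A/D; B/C; E] holding=-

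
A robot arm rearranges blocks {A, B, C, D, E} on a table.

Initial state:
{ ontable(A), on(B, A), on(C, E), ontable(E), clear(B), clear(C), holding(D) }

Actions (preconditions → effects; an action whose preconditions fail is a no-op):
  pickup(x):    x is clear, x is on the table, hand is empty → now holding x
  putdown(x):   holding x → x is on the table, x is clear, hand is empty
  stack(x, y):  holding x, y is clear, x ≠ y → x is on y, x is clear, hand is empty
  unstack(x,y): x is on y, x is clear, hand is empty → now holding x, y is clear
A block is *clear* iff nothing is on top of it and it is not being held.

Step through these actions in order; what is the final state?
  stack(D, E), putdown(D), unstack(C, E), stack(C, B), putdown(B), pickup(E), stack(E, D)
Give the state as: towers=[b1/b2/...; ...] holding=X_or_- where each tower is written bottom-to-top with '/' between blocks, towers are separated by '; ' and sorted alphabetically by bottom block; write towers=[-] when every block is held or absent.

towers=[A/B/C; D/E] holding=-

step 1 (stack(D, E)) [no-op]: towers=[A/B; E/C] holding=D
step 2 (putdown(D)): towers=[A/B; D; E/C] holding=-
step 3 (unstack(C, E)): towers=[A/B; D; E] holding=C
step 4 (stack(C, B)): towers=[A/B/C; D; E] holding=-
step 5 (putdown(B)) [no-op]: towers=[A/B/C; D; E] holding=-
step 6 (pickup(E)): towers=[A/B/C; D] holding=E
step 7 (stack(E, D)): towers=[A/B/C; D/E] holding=-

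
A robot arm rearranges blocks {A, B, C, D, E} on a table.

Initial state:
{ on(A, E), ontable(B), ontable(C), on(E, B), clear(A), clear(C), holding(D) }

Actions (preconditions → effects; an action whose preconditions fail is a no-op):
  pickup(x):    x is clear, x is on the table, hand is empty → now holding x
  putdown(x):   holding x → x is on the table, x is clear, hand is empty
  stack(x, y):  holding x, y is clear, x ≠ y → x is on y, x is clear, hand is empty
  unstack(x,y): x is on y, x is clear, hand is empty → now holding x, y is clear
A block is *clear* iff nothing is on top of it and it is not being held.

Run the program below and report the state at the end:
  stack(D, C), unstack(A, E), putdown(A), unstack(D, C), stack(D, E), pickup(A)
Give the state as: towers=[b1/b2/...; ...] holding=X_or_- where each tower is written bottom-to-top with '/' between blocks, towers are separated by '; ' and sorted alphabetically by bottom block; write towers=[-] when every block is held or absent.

step 1 (stack(D, C)): towers=[B/E/A; C/D] holding=-
step 2 (unstack(A, E)): towers=[B/E; C/D] holding=A
step 3 (putdown(A)): towers=[A; B/E; C/D] holding=-
step 4 (unstack(D, C)): towers=[A; B/E; C] holding=D
step 5 (stack(D, E)): towers=[A; B/E/D; C] holding=-
step 6 (pickup(A)): towers=[B/E/D; C] holding=A

towers=[B/E/D; C] holding=A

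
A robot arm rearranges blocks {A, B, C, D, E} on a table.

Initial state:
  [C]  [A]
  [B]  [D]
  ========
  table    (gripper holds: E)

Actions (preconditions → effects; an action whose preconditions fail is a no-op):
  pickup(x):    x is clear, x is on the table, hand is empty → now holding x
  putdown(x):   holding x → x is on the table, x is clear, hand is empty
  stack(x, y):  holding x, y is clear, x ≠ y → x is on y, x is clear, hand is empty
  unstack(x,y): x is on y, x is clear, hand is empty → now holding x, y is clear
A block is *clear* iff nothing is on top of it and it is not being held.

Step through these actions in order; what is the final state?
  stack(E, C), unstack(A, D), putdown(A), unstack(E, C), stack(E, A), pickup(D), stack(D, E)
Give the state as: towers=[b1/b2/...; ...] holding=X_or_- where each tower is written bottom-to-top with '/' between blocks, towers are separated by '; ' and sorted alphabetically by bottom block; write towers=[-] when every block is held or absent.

towers=[A/E/D; B/C] holding=-

step 1 (stack(E, C)): towers=[B/C/E; D/A] holding=-
step 2 (unstack(A, D)): towers=[B/C/E; D] holding=A
step 3 (putdown(A)): towers=[A; B/C/E; D] holding=-
step 4 (unstack(E, C)): towers=[A; B/C; D] holding=E
step 5 (stack(E, A)): towers=[A/E; B/C; D] holding=-
step 6 (pickup(D)): towers=[A/E; B/C] holding=D
step 7 (stack(D, E)): towers=[A/E/D; B/C] holding=-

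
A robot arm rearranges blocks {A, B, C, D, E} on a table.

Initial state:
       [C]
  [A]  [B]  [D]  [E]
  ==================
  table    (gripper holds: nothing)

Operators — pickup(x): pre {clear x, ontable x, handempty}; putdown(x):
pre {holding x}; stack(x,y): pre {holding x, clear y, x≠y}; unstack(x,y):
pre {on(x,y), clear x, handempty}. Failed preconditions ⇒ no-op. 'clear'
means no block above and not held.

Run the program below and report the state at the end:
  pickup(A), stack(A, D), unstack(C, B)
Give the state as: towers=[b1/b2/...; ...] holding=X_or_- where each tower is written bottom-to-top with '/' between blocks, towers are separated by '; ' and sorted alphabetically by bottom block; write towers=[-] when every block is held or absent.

step 1 (pickup(A)): towers=[B/C; D; E] holding=A
step 2 (stack(A, D)): towers=[B/C; D/A; E] holding=-
step 3 (unstack(C, B)): towers=[B; D/A; E] holding=C

towers=[B; D/A; E] holding=C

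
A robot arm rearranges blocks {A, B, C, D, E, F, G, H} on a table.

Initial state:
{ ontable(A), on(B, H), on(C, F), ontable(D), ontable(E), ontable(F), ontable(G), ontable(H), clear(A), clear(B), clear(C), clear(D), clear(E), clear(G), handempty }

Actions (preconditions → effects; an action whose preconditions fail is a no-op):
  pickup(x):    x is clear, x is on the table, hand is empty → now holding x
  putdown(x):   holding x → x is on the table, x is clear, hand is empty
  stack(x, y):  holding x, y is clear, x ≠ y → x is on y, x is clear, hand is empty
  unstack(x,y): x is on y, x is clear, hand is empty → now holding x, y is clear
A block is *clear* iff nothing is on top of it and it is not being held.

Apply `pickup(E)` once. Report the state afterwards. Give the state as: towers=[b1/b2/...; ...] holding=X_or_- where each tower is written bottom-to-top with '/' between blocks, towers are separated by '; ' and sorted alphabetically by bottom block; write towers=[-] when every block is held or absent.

towers=[A; D; F/C; G; H/B] holding=E

before: towers=[A; D; E; F/C; G; H/B] holding=-
pre[pickup(E)]: clear(E) ok, ontable(E) ok, handempty ok
all met → apply pickup(E)
after:  towers=[A; D; F/C; G; H/B] holding=E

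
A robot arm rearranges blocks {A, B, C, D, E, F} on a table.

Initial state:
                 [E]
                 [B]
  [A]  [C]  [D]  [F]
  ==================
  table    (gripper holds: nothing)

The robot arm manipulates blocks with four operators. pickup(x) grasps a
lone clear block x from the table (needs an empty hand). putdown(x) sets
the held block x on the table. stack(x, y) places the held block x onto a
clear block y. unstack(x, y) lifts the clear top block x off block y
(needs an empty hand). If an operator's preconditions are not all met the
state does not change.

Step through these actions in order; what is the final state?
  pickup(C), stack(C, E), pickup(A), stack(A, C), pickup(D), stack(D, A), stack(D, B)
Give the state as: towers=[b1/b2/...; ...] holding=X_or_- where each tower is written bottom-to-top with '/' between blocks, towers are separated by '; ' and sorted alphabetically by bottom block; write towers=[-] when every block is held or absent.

towers=[F/B/E/C/A/D] holding=-

step 1 (pickup(C)): towers=[A; D; F/B/E] holding=C
step 2 (stack(C, E)): towers=[A; D; F/B/E/C] holding=-
step 3 (pickup(A)): towers=[D; F/B/E/C] holding=A
step 4 (stack(A, C)): towers=[D; F/B/E/C/A] holding=-
step 5 (pickup(D)): towers=[F/B/E/C/A] holding=D
step 6 (stack(D, A)): towers=[F/B/E/C/A/D] holding=-
step 7 (stack(D, B)) [no-op]: towers=[F/B/E/C/A/D] holding=-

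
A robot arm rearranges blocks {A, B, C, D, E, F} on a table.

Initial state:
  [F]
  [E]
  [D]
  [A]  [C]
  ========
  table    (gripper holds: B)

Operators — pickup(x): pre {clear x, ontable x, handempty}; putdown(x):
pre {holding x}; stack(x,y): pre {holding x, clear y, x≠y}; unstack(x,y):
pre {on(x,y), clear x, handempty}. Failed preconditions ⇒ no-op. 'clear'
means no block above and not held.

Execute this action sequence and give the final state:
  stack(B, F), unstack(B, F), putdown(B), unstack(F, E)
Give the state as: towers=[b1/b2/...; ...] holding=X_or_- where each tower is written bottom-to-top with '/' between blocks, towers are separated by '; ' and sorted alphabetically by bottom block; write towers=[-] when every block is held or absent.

towers=[A/D/E; B; C] holding=F

step 1 (stack(B, F)): towers=[A/D/E/F/B; C] holding=-
step 2 (unstack(B, F)): towers=[A/D/E/F; C] holding=B
step 3 (putdown(B)): towers=[A/D/E/F; B; C] holding=-
step 4 (unstack(F, E)): towers=[A/D/E; B; C] holding=F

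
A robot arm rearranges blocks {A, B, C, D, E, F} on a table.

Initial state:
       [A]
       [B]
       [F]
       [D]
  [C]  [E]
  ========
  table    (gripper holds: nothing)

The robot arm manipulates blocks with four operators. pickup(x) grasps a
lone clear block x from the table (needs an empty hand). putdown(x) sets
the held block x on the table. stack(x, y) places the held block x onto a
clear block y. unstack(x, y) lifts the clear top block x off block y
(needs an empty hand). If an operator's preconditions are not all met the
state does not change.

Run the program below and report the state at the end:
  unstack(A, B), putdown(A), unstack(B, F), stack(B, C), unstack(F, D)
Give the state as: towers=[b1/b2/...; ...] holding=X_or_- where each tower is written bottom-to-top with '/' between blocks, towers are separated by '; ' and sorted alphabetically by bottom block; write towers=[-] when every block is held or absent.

towers=[A; C/B; E/D] holding=F

step 1 (unstack(A, B)): towers=[C; E/D/F/B] holding=A
step 2 (putdown(A)): towers=[A; C; E/D/F/B] holding=-
step 3 (unstack(B, F)): towers=[A; C; E/D/F] holding=B
step 4 (stack(B, C)): towers=[A; C/B; E/D/F] holding=-
step 5 (unstack(F, D)): towers=[A; C/B; E/D] holding=F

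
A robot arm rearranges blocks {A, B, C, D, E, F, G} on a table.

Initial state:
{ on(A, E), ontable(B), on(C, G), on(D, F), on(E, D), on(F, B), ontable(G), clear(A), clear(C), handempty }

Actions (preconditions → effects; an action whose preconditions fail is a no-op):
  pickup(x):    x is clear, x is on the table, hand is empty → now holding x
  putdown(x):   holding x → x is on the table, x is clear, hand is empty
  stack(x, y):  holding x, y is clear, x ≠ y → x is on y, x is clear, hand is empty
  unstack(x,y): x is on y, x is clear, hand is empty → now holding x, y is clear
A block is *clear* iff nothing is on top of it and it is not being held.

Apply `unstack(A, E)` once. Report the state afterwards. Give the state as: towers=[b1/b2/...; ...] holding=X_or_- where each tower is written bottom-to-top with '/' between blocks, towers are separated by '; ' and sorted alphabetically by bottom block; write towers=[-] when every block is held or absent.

towers=[B/F/D/E; G/C] holding=A

before: towers=[B/F/D/E/A; G/C] holding=-
pre[unstack(A, E)]: on(A,E) ok, clear(A) ok, handempty ok
all met → apply unstack(A, E)
after:  towers=[B/F/D/E; G/C] holding=A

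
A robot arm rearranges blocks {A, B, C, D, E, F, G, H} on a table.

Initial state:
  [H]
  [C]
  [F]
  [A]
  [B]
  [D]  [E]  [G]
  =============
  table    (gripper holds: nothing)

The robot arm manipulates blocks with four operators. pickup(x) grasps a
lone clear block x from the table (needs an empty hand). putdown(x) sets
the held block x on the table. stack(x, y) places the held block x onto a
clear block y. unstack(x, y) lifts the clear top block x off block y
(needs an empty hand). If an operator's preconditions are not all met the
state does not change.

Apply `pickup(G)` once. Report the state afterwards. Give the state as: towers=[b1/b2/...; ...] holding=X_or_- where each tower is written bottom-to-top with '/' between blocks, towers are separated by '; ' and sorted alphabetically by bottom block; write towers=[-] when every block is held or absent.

before: towers=[D/B/A/F/C/H; E; G] holding=-
pre[pickup(G)]: clear(G) yes, ontable(G) yes, handempty yes
all met → apply pickup(G)
after:  towers=[D/B/A/F/C/H; E] holding=G

towers=[D/B/A/F/C/H; E] holding=G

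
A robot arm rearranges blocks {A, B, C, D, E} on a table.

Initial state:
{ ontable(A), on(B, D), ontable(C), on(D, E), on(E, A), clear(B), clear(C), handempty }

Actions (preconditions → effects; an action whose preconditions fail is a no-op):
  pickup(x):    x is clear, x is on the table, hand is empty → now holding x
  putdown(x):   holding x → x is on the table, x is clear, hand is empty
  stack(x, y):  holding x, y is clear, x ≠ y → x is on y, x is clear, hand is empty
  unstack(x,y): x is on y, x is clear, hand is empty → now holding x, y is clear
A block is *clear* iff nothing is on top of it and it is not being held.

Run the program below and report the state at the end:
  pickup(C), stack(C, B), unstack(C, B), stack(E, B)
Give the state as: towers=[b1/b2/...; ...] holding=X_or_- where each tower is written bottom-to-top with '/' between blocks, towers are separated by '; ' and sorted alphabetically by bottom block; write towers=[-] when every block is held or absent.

step 1 (pickup(C)): towers=[A/E/D/B] holding=C
step 2 (stack(C, B)): towers=[A/E/D/B/C] holding=-
step 3 (unstack(C, B)): towers=[A/E/D/B] holding=C
step 4 (stack(E, B)) [no-op]: towers=[A/E/D/B] holding=C

towers=[A/E/D/B] holding=C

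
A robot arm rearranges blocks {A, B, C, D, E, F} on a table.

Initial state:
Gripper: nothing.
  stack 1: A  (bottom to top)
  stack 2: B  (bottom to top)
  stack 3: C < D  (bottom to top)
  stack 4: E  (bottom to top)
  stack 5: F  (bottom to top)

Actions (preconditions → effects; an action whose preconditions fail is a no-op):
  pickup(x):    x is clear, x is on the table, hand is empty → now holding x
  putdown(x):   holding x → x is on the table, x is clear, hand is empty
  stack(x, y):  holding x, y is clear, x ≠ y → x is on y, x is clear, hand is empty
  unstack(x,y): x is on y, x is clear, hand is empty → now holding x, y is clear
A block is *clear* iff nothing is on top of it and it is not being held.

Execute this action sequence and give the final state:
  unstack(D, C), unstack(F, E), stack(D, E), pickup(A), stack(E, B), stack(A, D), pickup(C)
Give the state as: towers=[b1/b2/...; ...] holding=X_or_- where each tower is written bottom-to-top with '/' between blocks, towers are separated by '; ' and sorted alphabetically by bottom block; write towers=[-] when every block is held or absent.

step 1 (unstack(D, C)): towers=[A; B; C; E; F] holding=D
step 2 (unstack(F, E)) [no-op]: towers=[A; B; C; E; F] holding=D
step 3 (stack(D, E)): towers=[A; B; C; E/D; F] holding=-
step 4 (pickup(A)): towers=[B; C; E/D; F] holding=A
step 5 (stack(E, B)) [no-op]: towers=[B; C; E/D; F] holding=A
step 6 (stack(A, D)): towers=[B; C; E/D/A; F] holding=-
step 7 (pickup(C)): towers=[B; E/D/A; F] holding=C

towers=[B; E/D/A; F] holding=C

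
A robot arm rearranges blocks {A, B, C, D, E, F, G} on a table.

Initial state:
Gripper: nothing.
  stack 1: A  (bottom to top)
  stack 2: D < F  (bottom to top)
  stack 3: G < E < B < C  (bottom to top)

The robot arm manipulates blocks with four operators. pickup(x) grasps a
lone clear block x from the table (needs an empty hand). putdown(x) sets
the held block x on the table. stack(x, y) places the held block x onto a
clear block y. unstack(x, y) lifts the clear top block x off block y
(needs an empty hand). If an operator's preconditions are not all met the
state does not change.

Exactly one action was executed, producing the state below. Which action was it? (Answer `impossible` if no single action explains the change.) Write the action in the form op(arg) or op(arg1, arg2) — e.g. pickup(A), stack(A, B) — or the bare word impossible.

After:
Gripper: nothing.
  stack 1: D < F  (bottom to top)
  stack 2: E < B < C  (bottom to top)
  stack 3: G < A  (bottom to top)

target: towers=[D/F; E/B/C; G/A] holding=-
     unstack(F, D) → towers=[A; D; G/E/B/C] holding=F
         pickup(A) → towers=[D/F; G/E/B/C] holding=A
     unstack(C, B) → towers=[A; D/F; G/E/B] holding=C
none of the 3 applicable actions match → impossible

impossible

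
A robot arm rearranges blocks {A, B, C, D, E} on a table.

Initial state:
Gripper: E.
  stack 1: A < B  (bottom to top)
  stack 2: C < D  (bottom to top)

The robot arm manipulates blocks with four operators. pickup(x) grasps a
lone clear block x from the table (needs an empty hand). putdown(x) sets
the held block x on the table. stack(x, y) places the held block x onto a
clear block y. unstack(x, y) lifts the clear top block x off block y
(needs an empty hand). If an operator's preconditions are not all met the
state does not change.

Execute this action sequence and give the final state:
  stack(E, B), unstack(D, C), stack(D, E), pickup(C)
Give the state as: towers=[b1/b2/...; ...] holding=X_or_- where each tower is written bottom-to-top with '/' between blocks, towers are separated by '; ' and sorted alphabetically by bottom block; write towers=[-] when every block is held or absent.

step 1 (stack(E, B)): towers=[A/B/E; C/D] holding=-
step 2 (unstack(D, C)): towers=[A/B/E; C] holding=D
step 3 (stack(D, E)): towers=[A/B/E/D; C] holding=-
step 4 (pickup(C)): towers=[A/B/E/D] holding=C

towers=[A/B/E/D] holding=C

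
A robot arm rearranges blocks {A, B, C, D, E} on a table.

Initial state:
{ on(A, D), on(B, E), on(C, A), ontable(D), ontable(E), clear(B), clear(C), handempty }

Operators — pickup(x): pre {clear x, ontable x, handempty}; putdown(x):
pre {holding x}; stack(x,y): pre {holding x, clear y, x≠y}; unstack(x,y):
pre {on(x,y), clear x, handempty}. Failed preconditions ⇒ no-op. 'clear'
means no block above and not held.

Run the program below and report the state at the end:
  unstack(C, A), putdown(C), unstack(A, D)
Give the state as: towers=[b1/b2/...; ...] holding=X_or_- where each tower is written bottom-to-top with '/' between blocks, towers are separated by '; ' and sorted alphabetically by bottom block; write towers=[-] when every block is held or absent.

step 1 (unstack(C, A)): towers=[D/A; E/B] holding=C
step 2 (putdown(C)): towers=[C; D/A; E/B] holding=-
step 3 (unstack(A, D)): towers=[C; D; E/B] holding=A

towers=[C; D; E/B] holding=A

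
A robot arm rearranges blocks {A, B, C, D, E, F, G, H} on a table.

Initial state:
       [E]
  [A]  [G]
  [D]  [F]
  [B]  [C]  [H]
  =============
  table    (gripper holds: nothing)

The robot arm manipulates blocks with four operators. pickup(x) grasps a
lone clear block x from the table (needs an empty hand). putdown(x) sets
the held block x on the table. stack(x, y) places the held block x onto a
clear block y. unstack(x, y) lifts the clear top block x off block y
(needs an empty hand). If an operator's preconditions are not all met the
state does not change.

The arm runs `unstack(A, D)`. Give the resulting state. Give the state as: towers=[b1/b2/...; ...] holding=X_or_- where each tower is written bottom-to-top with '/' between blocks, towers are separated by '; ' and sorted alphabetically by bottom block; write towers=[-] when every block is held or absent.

towers=[B/D; C/F/G/E; H] holding=A

before: towers=[B/D/A; C/F/G/E; H] holding=-
pre[unstack(A, D)]: on(A,D) yes, clear(A) yes, handempty yes
all met → apply unstack(A, D)
after:  towers=[B/D; C/F/G/E; H] holding=A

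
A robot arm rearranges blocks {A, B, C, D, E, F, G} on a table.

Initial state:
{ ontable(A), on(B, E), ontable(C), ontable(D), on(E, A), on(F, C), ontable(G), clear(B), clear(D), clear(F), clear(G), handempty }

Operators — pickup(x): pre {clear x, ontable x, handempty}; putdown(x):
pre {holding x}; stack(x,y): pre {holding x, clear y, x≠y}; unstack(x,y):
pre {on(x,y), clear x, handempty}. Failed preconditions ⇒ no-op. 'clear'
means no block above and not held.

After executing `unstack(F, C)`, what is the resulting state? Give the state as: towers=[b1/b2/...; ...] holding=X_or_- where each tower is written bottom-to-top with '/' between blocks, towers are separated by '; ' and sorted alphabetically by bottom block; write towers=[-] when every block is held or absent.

before: towers=[A/E/B; C/F; D; G] holding=-
pre[unstack(F, C)]: on(F,C) yes, clear(F) yes, handempty yes
all met → apply unstack(F, C)
after:  towers=[A/E/B; C; D; G] holding=F

towers=[A/E/B; C; D; G] holding=F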